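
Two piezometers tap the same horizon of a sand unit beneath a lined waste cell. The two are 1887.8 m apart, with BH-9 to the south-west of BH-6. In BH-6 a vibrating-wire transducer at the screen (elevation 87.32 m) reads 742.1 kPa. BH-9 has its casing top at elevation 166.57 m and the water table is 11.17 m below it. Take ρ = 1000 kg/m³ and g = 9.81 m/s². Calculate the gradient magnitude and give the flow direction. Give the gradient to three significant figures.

i ≈ 0.00401; groundwater flows toward the south-west

Pressure head at BH-6: ψ = P/(ρg) = 742.1×1000 / (1000 × 9.81) = 75.65 m.
Total head at BH-6: h = z + ψ = 87.32 + 75.65 = 162.97 m.
Total head at BH-9: h = 166.57 − 11.17 = 155.40 m.
Head difference: h(BH-6) − h(BH-9) = 162.97 − 155.40 = 7.57 m.
Hydraulic gradient: i = |Δh| / L = 7.57 / 1887.8 = 0.00401.
Flow is from higher to lower head: from BH-6 toward BH-9, i.e. toward the south-west.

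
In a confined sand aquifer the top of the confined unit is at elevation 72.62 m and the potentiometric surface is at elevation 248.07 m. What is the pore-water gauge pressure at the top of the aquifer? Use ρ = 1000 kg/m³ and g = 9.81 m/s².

Pressure head at the aquifer top: ψ = h − z = 248.07 − 72.62 = 175.45 m.
P = ρgψ = 1000 × 9.81 × 175.45 = 1721164 Pa ≈ 1720 kPa.

P ≈ 1720 kPa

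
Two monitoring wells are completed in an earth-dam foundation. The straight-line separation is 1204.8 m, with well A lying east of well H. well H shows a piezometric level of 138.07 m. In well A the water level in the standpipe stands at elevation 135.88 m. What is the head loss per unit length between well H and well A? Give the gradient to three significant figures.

Total head at well H: h = 138.07 m (water level in the piezometer is the total head).
Total head at well A: h = 135.88 m (water level in the piezometer is the total head).
Head difference: h(well H) − h(well A) = 138.07 − 135.88 = 2.19 m.
Hydraulic gradient: i = |Δh| / L = 2.19 / 1204.8 = 0.00182.

i ≈ 0.00182 m/m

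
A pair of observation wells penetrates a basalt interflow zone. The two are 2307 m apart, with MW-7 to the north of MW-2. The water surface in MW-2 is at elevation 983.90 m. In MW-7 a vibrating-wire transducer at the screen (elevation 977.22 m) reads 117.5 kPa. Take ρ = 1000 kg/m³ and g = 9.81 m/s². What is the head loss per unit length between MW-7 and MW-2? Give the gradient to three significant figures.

Total head at MW-2: h = 983.90 m (water level in the piezometer is the total head).
Pressure head at MW-7: ψ = P/(ρg) = 117.5×1000 / (1000 × 9.81) = 11.98 m.
Total head at MW-7: h = z + ψ = 977.22 + 11.98 = 989.20 m.
Head difference: h(MW-2) − h(MW-7) = 983.90 − 989.20 = -5.30 m.
Hydraulic gradient: i = |Δh| / L = 5.30 / 2307 = 0.00230.

i ≈ 0.00230 m/m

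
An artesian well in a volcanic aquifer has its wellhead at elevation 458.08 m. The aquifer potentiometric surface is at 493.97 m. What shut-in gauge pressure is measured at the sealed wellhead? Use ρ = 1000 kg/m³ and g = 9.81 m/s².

Head above the cap: Δh = 493.97 − 458.08 = 35.89 m.
P = ρgΔh = 1000 × 9.81 × 35.89 = 352081 Pa ≈ 352 kPa.

P ≈ 352 kPa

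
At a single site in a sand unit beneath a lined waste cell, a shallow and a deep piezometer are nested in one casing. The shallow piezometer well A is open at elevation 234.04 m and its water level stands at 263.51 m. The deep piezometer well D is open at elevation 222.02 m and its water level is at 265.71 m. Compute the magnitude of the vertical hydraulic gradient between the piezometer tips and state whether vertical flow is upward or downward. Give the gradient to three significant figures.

Total head at well A: h = 263.51 m (water level in the standpipe).
Total head at well D: h = 265.71 m.
Δh = h(well A) − h(well D) = 263.51 − 265.71 = -2.20 m.
Vertical separation Δz = 234.04 − 222.02 = 12.02 m.
|i_v| = |Δh| / Δz = 2.20 / 12.02 = 0.183.
Head is higher in the deep piezometer, so vertical flow is upward (discharge condition).

|i_v| ≈ 0.183; vertical flow is upward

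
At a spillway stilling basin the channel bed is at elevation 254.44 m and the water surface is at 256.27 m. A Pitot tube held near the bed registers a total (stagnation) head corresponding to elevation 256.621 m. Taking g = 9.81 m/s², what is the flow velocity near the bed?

v ≈ 2.62 m/s

Near the bed, under hydrostatic conditions, the piezometric head (z + ψ) equals the free-surface elevation, 256.27 m.
Velocity head = total − piezometric = 256.621 − 256.27 = 0.351 m.
v = √(2g·h_v) = √(2 × 9.81 × 0.351) = 2.62 m/s.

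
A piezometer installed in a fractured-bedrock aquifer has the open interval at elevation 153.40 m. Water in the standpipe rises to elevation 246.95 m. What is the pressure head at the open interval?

Total head h = 246.95 m (the water-surface elevation in the piezometer).
Pressure head ψ = h − z = 246.95 − 153.40 = 93.55 m.

ψ ≈ 93.55 m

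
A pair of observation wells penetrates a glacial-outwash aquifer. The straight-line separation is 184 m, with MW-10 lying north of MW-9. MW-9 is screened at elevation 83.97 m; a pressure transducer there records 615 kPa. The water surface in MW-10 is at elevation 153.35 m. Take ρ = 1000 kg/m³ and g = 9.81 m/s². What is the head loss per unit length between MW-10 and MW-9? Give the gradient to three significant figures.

i ≈ 0.0364 m/m

Pressure head at MW-9: ψ = P/(ρg) = 615×1000 / (1000 × 9.81) = 62.69 m.
Total head at MW-9: h = z + ψ = 83.97 + 62.69 = 146.66 m.
Total head at MW-10: h = 153.35 m (water level in the piezometer is the total head).
Head difference: h(MW-9) − h(MW-10) = 146.66 − 153.35 = -6.69 m.
Hydraulic gradient: i = |Δh| / L = 6.69 / 184 = 0.0364.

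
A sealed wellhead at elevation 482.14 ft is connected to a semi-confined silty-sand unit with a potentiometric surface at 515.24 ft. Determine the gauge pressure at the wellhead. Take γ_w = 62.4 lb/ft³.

Head above the cap: Δh = 515.24 − 482.14 = 33.10 ft.
P = γΔh/144 = 62.4 × 33.10 / 144 = 14.3 psi.

P ≈ 14.3 psi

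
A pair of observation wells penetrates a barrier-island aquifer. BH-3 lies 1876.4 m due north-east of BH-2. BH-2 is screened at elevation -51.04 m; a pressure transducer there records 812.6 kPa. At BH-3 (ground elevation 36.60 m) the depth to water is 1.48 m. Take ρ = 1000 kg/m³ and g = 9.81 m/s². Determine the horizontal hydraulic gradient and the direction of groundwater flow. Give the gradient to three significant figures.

Pressure head at BH-2: ψ = P/(ρg) = 812.6×1000 / (1000 × 9.81) = 82.83 m.
Total head at BH-2: h = z + ψ = -51.04 + 82.83 = 31.79 m.
Total head at BH-3: h = 36.60 − 1.48 = 35.12 m.
Head difference: h(BH-2) − h(BH-3) = 31.79 − 35.12 = -3.33 m.
Hydraulic gradient: i = |Δh| / L = 3.33 / 1876.4 = 0.00177.
Flow is from higher to lower head: from BH-3 toward BH-2, i.e. toward the south-west.

i ≈ 0.00177; groundwater flows toward the south-west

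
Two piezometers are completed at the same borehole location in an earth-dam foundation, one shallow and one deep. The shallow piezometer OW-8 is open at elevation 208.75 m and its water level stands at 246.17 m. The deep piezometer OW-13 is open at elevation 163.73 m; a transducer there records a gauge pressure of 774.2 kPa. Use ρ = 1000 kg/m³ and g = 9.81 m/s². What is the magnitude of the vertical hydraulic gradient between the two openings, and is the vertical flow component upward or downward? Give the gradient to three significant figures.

|i_v| ≈ 0.0782; vertical flow is downward

Total head at OW-8: h = 246.17 m (water level in the standpipe).
Pressure head at OW-13: ψ = P/(ρg) = 774.2×1000 / (1000 × 9.81) = 78.92 m.
Total head at OW-13: h = z + ψ = 163.73 + 78.92 = 242.65 m.
Δh = h(OW-8) − h(OW-13) = 246.17 − 242.65 = 3.52 m.
Vertical separation Δz = 208.75 − 163.73 = 45.02 m.
|i_v| = |Δh| / Δz = 3.52 / 45.02 = 0.0782.
Head is higher in the shallow piezometer, so vertical flow is downward (recharge condition).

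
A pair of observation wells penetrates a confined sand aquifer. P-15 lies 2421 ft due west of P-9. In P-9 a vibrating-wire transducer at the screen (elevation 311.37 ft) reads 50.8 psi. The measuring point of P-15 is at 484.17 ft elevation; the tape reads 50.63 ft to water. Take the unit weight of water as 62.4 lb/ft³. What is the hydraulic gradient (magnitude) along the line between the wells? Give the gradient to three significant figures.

Pressure head at P-9: ψ = 144·P/γ = 144 × 50.8 / 62.4 = 117.23 ft.
Total head at P-9: h = z + ψ = 311.37 + 117.23 = 428.60 ft.
Total head at P-15: h = 484.17 − 50.63 = 433.54 ft.
Head difference: h(P-9) − h(P-15) = 428.60 − 433.54 = -4.94 ft.
Hydraulic gradient: i = |Δh| / L = 4.94 / 2421 = 0.00204.

i ≈ 0.00204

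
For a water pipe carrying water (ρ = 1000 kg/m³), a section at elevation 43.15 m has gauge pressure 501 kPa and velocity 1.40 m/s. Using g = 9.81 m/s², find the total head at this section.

h ≈ 94.32 m

Pressure head ψ = P/(ρg) = 501×1000 / (1000 × 9.81) = 51.07 m.
Velocity head = v²/(2g) = 1.40² / (2 × 9.81) = 0.100 m.
h = z + ψ + v²/(2g) = 43.15 + 51.07 + 0.100 = 94.32 m.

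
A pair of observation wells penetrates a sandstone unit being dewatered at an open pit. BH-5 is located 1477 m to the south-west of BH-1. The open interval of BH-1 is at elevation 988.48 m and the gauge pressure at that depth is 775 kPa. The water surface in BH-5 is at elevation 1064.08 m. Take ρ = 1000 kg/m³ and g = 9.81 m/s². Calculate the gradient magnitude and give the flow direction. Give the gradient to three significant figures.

Pressure head at BH-1: ψ = P/(ρg) = 775×1000 / (1000 × 9.81) = 79.00 m.
Total head at BH-1: h = z + ψ = 988.48 + 79.00 = 1067.48 m.
Total head at BH-5: h = 1064.08 m (water level in the piezometer is the total head).
Head difference: h(BH-1) − h(BH-5) = 1067.48 − 1064.08 = 3.40 m.
Hydraulic gradient: i = |Δh| / L = 3.40 / 1477 = 0.00230.
Flow is from higher to lower head: from BH-1 toward BH-5, i.e. toward the south-west.

i ≈ 0.00230; groundwater flows toward the south-west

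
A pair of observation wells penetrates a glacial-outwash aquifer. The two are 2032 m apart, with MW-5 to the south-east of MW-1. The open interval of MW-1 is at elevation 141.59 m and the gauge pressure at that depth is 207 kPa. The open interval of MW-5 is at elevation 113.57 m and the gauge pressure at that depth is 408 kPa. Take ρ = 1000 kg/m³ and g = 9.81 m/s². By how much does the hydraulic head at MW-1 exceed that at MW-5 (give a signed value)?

Pressure head at MW-1: ψ = P/(ρg) = 207×1000 / (1000 × 9.81) = 21.10 m.
Total head at MW-1: h = z + ψ = 141.59 + 21.10 = 162.69 m.
Pressure head at MW-5: ψ = P/(ρg) = 408×1000 / (1000 × 9.81) = 41.59 m.
Total head at MW-5: h = z + ψ = 113.57 + 41.59 = 155.16 m.
Head difference: h(MW-1) − h(MW-5) = 162.69 − 155.16 = 7.53 m.

Δh ≈ 7.53 m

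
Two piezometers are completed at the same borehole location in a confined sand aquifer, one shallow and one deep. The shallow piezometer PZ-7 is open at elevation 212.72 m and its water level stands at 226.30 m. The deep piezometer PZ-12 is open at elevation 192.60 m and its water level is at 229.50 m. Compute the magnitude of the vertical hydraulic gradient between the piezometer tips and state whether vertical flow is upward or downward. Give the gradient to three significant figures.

|i_v| ≈ 0.159; vertical flow is upward

Total head at PZ-7: h = 226.30 m (water level in the standpipe).
Total head at PZ-12: h = 229.50 m.
Δh = h(PZ-7) − h(PZ-12) = 226.30 − 229.50 = -3.20 m.
Vertical separation Δz = 212.72 − 192.60 = 20.12 m.
|i_v| = |Δh| / Δz = 3.20 / 20.12 = 0.159.
Head is higher in the deep piezometer, so vertical flow is upward (discharge condition).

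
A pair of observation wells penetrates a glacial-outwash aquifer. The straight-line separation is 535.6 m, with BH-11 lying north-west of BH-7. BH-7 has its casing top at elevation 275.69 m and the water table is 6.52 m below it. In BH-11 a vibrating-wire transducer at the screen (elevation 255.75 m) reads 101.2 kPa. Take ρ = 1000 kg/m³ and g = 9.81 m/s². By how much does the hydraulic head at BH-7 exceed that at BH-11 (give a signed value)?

Total head at BH-7: h = 275.69 − 6.52 = 269.17 m.
Pressure head at BH-11: ψ = P/(ρg) = 101.2×1000 / (1000 × 9.81) = 10.32 m.
Total head at BH-11: h = z + ψ = 255.75 + 10.32 = 266.07 m.
Head difference: h(BH-7) − h(BH-11) = 269.17 − 266.07 = 3.10 m.

Δh ≈ 3.10 m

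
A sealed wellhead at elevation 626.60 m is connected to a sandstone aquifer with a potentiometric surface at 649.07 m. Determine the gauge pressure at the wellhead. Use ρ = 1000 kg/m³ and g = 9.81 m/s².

P ≈ 220 kPa

Head above the cap: Δh = 649.07 − 626.60 = 22.47 m.
P = ρgΔh = 1000 × 9.81 × 22.47 = 220431 Pa ≈ 220 kPa.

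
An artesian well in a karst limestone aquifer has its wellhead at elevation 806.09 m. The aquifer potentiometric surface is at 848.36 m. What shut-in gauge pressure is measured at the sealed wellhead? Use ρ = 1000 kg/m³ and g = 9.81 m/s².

P ≈ 415 kPa

Head above the cap: Δh = 848.36 − 806.09 = 42.27 m.
P = ρgΔh = 1000 × 9.81 × 42.27 = 414669 Pa ≈ 415 kPa.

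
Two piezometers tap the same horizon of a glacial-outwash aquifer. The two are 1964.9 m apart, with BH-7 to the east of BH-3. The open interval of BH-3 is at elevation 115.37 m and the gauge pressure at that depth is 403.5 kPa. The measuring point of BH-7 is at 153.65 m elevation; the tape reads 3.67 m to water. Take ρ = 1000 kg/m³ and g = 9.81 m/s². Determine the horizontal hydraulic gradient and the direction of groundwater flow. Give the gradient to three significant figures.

i ≈ 0.00332; groundwater flows toward the east

Pressure head at BH-3: ψ = P/(ρg) = 403.5×1000 / (1000 × 9.81) = 41.13 m.
Total head at BH-3: h = z + ψ = 115.37 + 41.13 = 156.50 m.
Total head at BH-7: h = 153.65 − 3.67 = 149.98 m.
Head difference: h(BH-3) − h(BH-7) = 156.50 − 149.98 = 6.52 m.
Hydraulic gradient: i = |Δh| / L = 6.52 / 1964.9 = 0.00332.
Flow is from higher to lower head: from BH-3 toward BH-7, i.e. toward the east.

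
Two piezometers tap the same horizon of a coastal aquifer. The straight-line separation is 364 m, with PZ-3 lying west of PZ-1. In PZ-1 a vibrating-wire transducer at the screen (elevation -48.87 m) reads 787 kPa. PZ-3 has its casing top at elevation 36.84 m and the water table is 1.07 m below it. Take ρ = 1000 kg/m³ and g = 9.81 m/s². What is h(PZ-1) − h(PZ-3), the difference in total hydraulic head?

Pressure head at PZ-1: ψ = P/(ρg) = 787×1000 / (1000 × 9.81) = 80.22 m.
Total head at PZ-1: h = z + ψ = -48.87 + 80.22 = 31.35 m.
Total head at PZ-3: h = 36.84 − 1.07 = 35.77 m.
Head difference: h(PZ-1) − h(PZ-3) = 31.35 − 35.77 = -4.42 m.

Δh ≈ -4.42 m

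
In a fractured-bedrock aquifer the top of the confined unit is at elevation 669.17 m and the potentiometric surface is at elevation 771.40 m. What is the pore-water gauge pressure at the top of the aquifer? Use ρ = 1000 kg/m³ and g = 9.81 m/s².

Pressure head at the aquifer top: ψ = h − z = 771.40 − 669.17 = 102.23 m.
P = ρgψ = 1000 × 9.81 × 102.23 = 1002876 Pa ≈ 1000 kPa.

P ≈ 1000 kPa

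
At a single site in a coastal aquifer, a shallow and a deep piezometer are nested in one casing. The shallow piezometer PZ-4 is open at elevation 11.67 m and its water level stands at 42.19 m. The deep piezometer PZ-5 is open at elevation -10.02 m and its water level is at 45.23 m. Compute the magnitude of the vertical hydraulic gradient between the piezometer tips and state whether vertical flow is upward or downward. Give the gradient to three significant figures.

Total head at PZ-4: h = 42.19 m (water level in the standpipe).
Total head at PZ-5: h = 45.23 m.
Δh = h(PZ-4) − h(PZ-5) = 42.19 − 45.23 = -3.04 m.
Vertical separation Δz = 11.67 − (-10.02) = 21.69 m.
|i_v| = |Δh| / Δz = 3.04 / 21.69 = 0.140.
Head is higher in the deep piezometer, so vertical flow is upward (discharge condition).

|i_v| ≈ 0.140; vertical flow is upward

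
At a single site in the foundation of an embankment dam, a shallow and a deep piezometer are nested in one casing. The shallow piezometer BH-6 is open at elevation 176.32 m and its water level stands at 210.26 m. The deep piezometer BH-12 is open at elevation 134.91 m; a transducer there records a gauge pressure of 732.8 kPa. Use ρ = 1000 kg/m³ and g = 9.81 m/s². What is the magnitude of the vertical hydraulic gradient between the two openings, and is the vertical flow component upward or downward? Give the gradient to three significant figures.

|i_v| ≈ 0.0157; vertical flow is downward

Total head at BH-6: h = 210.26 m (water level in the standpipe).
Pressure head at BH-12: ψ = P/(ρg) = 732.8×1000 / (1000 × 9.81) = 74.70 m.
Total head at BH-12: h = z + ψ = 134.91 + 74.70 = 209.61 m.
Δh = h(BH-6) − h(BH-12) = 210.26 − 209.61 = 0.65 m.
Vertical separation Δz = 176.32 − 134.91 = 41.41 m.
|i_v| = |Δh| / Δz = 0.65 / 41.41 = 0.0157.
Head is higher in the shallow piezometer, so vertical flow is downward (recharge condition).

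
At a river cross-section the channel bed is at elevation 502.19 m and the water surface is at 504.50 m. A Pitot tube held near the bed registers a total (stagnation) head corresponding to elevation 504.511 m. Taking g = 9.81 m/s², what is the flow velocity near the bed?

Near the bed, under hydrostatic conditions, the piezometric head (z + ψ) equals the free-surface elevation, 504.50 m.
Velocity head = total − piezometric = 504.511 − 504.50 = 0.011 m.
v = √(2g·h_v) = √(2 × 9.81 × 0.011) = 0.465 m/s.

v ≈ 0.465 m/s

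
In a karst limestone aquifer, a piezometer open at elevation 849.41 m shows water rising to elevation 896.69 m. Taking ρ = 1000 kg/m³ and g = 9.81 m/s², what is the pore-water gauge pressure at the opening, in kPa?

Pressure head ψ = h − z = 896.69 − 849.41 = 47.28 m.
P = ρgψ = 1000 × 9.81 × 47.28 = 463817 Pa ≈ 464 kPa.

P ≈ 464 kPa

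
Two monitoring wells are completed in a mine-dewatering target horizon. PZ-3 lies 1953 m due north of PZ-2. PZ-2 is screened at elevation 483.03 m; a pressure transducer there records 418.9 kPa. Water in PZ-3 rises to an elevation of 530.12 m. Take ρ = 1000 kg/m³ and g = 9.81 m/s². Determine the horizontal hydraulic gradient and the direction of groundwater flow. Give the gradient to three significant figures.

i ≈ 0.00225; groundwater flows toward the south

Pressure head at PZ-2: ψ = P/(ρg) = 418.9×1000 / (1000 × 9.81) = 42.70 m.
Total head at PZ-2: h = z + ψ = 483.03 + 42.70 = 525.73 m.
Total head at PZ-3: h = 530.12 m (water level in the piezometer is the total head).
Head difference: h(PZ-2) − h(PZ-3) = 525.73 − 530.12 = -4.39 m.
Hydraulic gradient: i = |Δh| / L = 4.39 / 1953 = 0.00225.
Flow is from higher to lower head: from PZ-3 toward PZ-2, i.e. toward the south.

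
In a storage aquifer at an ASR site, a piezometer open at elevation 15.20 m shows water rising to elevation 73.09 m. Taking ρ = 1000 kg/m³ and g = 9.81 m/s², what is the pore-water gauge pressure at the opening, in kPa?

Pressure head ψ = h − z = 73.09 − 15.20 = 57.89 m.
P = ρgψ = 1000 × 9.81 × 57.89 = 567901 Pa ≈ 568 kPa.

P ≈ 568 kPa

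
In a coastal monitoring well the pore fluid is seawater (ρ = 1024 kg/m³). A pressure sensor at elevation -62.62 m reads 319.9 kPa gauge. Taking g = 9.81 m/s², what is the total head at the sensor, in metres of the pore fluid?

h ≈ -30.77 m

ψ = P/(ρg) = 319.9×1000 / (1024 × 9.81) = 31.85 m.
h = z + ψ = -62.62 + 31.85 = -30.77 m.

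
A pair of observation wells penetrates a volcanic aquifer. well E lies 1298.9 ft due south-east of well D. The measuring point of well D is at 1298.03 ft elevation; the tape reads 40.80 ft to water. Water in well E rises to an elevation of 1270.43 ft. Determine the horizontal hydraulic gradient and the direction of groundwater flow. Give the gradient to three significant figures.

i ≈ 0.0102; groundwater flows toward the north-west

Total head at well D: h = 1298.03 − 40.80 = 1257.23 ft.
Total head at well E: h = 1270.43 ft (water level in the piezometer is the total head).
Head difference: h(well D) − h(well E) = 1257.23 − 1270.43 = -13.20 ft.
Hydraulic gradient: i = |Δh| / L = 13.20 / 1298.9 = 0.0102.
Flow is from higher to lower head: from well E toward well D, i.e. toward the north-west.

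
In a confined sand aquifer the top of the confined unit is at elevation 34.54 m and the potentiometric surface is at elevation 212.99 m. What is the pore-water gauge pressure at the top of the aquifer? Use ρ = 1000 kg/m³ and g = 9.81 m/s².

Pressure head at the aquifer top: ψ = h − z = 212.99 − 34.54 = 178.45 m.
P = ρgψ = 1000 × 9.81 × 178.45 = 1750595 Pa ≈ 1750 kPa.

P ≈ 1750 kPa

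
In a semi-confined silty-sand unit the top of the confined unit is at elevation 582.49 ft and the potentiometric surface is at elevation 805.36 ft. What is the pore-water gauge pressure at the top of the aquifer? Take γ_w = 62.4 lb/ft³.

Pressure head at the aquifer top: ψ = h − z = 805.36 − 582.49 = 222.87 ft.
P = γψ/144 = 62.4 × 222.87 / 144 = 96.6 psi.

P ≈ 96.6 psi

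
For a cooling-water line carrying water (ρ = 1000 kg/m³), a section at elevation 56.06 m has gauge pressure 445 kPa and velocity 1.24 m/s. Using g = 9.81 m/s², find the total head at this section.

Pressure head ψ = P/(ρg) = 445×1000 / (1000 × 9.81) = 45.36 m.
Velocity head = v²/(2g) = 1.24² / (2 × 9.81) = 0.078 m.
h = z + ψ + v²/(2g) = 56.06 + 45.36 + 0.078 = 101.50 m.

h ≈ 101.50 m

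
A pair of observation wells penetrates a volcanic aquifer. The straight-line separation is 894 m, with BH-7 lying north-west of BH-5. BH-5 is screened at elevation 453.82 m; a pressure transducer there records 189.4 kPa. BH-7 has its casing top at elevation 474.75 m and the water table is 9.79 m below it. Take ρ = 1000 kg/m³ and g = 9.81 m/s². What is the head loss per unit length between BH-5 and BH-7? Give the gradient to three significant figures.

Pressure head at BH-5: ψ = P/(ρg) = 189.4×1000 / (1000 × 9.81) = 19.31 m.
Total head at BH-5: h = z + ψ = 453.82 + 19.31 = 473.13 m.
Total head at BH-7: h = 474.75 − 9.79 = 464.96 m.
Head difference: h(BH-5) − h(BH-7) = 473.13 − 464.96 = 8.17 m.
Hydraulic gradient: i = |Δh| / L = 8.17 / 894 = 0.00914.

i ≈ 0.00914 m/m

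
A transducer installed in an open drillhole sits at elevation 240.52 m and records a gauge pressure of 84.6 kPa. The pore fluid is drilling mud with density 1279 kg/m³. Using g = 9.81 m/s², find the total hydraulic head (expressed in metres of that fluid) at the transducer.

ψ = P/(ρg) = 84.6×1000 / (1279 × 9.81) = 6.74 m.
h = z + ψ = 240.52 + 6.74 = 247.26 m.

h ≈ 247.26 m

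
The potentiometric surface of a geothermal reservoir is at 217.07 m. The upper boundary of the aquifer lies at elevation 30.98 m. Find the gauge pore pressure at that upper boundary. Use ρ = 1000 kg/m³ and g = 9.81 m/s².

P ≈ 1830 kPa

Pressure head at the aquifer top: ψ = h − z = 217.07 − 30.98 = 186.09 m.
P = ρgψ = 1000 × 9.81 × 186.09 = 1825543 Pa ≈ 1830 kPa.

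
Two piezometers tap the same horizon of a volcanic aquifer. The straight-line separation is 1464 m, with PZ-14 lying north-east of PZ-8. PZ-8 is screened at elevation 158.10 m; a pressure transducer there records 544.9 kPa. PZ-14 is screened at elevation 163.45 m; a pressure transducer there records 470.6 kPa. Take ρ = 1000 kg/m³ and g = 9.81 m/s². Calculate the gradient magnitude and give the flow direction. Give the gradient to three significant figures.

Pressure head at PZ-8: ψ = P/(ρg) = 544.9×1000 / (1000 × 9.81) = 55.55 m.
Total head at PZ-8: h = z + ψ = 158.10 + 55.55 = 213.65 m.
Pressure head at PZ-14: ψ = P/(ρg) = 470.6×1000 / (1000 × 9.81) = 47.97 m.
Total head at PZ-14: h = z + ψ = 163.45 + 47.97 = 211.42 m.
Head difference: h(PZ-8) − h(PZ-14) = 213.65 − 211.42 = 2.23 m.
Hydraulic gradient: i = |Δh| / L = 2.23 / 1464 = 0.00152.
Flow is from higher to lower head: from PZ-8 toward PZ-14, i.e. toward the north-east.

i ≈ 0.00152; groundwater flows toward the north-east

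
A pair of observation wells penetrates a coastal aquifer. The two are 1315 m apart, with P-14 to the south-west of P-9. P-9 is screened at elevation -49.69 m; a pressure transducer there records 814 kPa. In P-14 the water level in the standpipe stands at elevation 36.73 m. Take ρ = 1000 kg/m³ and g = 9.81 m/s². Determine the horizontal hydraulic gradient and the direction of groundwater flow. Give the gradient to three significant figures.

i ≈ 0.00262; groundwater flows toward the north-east

Pressure head at P-9: ψ = P/(ρg) = 814×1000 / (1000 × 9.81) = 82.98 m.
Total head at P-9: h = z + ψ = -49.69 + 82.98 = 33.29 m.
Total head at P-14: h = 36.73 m (water level in the piezometer is the total head).
Head difference: h(P-9) − h(P-14) = 33.29 − 36.73 = -3.44 m.
Hydraulic gradient: i = |Δh| / L = 3.44 / 1315 = 0.00262.
Flow is from higher to lower head: from P-14 toward P-9, i.e. toward the north-east.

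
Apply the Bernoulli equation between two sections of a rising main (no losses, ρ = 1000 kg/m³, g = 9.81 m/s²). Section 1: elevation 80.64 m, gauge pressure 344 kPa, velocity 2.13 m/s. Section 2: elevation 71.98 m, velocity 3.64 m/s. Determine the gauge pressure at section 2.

P₂ ≈ 425 kPa

Pressure head at 1: ψ₁ = P₁/(ρg) = 344×1000 / (1000 × 9.81) = 35.07 m.
Velocity heads: v₁²/2g = 2.13²/19.62 = 0.231 m; v₂²/2g = 3.64²/19.62 = 0.675 m.
Total head H = z₁ + ψ₁ + v₁²/2g = 80.64 + 35.07 + 0.231 = 115.94 m.
ψ₂ = H − z₂ − v₂²/2g = 115.94 − 71.98 − 0.675 = 43.28 m.
P₂ = ρgψ₂ = 1000 × 9.81 × 43.28 ≈ 425 kPa.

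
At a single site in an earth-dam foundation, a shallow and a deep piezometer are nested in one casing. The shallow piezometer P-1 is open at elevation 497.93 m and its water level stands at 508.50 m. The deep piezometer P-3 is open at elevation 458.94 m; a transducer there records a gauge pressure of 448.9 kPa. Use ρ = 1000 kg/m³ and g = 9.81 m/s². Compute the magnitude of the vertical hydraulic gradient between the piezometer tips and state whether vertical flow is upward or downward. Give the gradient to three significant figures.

Total head at P-1: h = 508.50 m (water level in the standpipe).
Pressure head at P-3: ψ = P/(ρg) = 448.9×1000 / (1000 × 9.81) = 45.76 m.
Total head at P-3: h = z + ψ = 458.94 + 45.76 = 504.70 m.
Δh = h(P-1) − h(P-3) = 508.50 − 504.70 = 3.80 m.
Vertical separation Δz = 497.93 − 458.94 = 38.99 m.
|i_v| = |Δh| / Δz = 3.80 / 38.99 = 0.0975.
Head is higher in the shallow piezometer, so vertical flow is downward (recharge condition).

|i_v| ≈ 0.0975; vertical flow is downward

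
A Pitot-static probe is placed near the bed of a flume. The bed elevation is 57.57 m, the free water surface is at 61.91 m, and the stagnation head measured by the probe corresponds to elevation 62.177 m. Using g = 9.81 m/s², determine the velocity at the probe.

v ≈ 2.29 m/s

Near the bed, under hydrostatic conditions, the piezometric head (z + ψ) equals the free-surface elevation, 61.91 m.
Velocity head = total − piezometric = 62.177 − 61.91 = 0.267 m.
v = √(2g·h_v) = √(2 × 9.81 × 0.267) = 2.29 m/s.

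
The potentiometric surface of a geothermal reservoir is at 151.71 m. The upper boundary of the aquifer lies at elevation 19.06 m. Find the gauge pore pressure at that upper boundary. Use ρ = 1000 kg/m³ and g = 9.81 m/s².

Pressure head at the aquifer top: ψ = h − z = 151.71 − 19.06 = 132.65 m.
P = ρgψ = 1000 × 9.81 × 132.65 = 1301296 Pa ≈ 1300 kPa.

P ≈ 1300 kPa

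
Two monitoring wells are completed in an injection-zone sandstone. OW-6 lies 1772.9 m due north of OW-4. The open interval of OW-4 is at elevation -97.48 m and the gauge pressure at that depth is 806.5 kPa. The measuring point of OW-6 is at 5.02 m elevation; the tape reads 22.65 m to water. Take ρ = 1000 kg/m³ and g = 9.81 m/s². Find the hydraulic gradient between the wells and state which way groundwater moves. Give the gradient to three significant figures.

i ≈ 0.00133; groundwater flows toward the north

Pressure head at OW-4: ψ = P/(ρg) = 806.5×1000 / (1000 × 9.81) = 82.21 m.
Total head at OW-4: h = z + ψ = -97.48 + 82.21 = -15.27 m.
Total head at OW-6: h = 5.02 − 22.65 = -17.63 m.
Head difference: h(OW-4) − h(OW-6) = -15.27 − (-17.63) = 2.36 m.
Hydraulic gradient: i = |Δh| / L = 2.36 / 1772.9 = 0.00133.
Flow is from higher to lower head: from OW-4 toward OW-6, i.e. toward the north.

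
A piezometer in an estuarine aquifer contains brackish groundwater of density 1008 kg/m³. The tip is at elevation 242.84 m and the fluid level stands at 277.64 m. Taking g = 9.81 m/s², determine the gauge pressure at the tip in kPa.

Pressure head ψ = h − z = 277.64 − 242.84 = 34.80 m.
P = ρgψ = 1008 × 9.81 × 34.80 = 344119 Pa ≈ 344 kPa.

P ≈ 344 kPa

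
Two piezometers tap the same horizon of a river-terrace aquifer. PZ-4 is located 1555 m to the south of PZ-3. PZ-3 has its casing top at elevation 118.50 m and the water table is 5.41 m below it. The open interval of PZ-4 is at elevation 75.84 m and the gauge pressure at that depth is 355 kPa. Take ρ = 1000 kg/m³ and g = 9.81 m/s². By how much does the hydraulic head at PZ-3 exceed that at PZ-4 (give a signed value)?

Δh ≈ 1.06 m

Total head at PZ-3: h = 118.50 − 5.41 = 113.09 m.
Pressure head at PZ-4: ψ = P/(ρg) = 355×1000 / (1000 × 9.81) = 36.19 m.
Total head at PZ-4: h = z + ψ = 75.84 + 36.19 = 112.03 m.
Head difference: h(PZ-3) − h(PZ-4) = 113.09 − 112.03 = 1.06 m.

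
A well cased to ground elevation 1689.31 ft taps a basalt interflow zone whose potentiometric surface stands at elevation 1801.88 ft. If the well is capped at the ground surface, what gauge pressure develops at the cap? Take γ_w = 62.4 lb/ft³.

P ≈ 48.8 psi

Head above the cap: Δh = 1801.88 − 1689.31 = 112.57 ft.
P = γΔh/144 = 62.4 × 112.57 / 144 = 48.8 psi.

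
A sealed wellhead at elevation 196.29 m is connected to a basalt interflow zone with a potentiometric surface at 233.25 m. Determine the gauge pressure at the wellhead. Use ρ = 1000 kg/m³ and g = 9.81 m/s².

Head above the cap: Δh = 233.25 − 196.29 = 36.96 m.
P = ρgΔh = 1000 × 9.81 × 36.96 = 362578 Pa ≈ 363 kPa.

P ≈ 363 kPa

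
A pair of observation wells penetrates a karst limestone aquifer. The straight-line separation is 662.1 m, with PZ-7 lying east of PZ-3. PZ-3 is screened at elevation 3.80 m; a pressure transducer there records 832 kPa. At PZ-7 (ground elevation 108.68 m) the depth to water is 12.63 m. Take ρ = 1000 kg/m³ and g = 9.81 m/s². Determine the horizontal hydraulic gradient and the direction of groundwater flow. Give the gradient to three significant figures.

i ≈ 0.0112; groundwater flows toward the west

Pressure head at PZ-3: ψ = P/(ρg) = 832×1000 / (1000 × 9.81) = 84.81 m.
Total head at PZ-3: h = z + ψ = 3.80 + 84.81 = 88.61 m.
Total head at PZ-7: h = 108.68 − 12.63 = 96.05 m.
Head difference: h(PZ-3) − h(PZ-7) = 88.61 − 96.05 = -7.44 m.
Hydraulic gradient: i = |Δh| / L = 7.44 / 662.1 = 0.0112.
Flow is from higher to lower head: from PZ-7 toward PZ-3, i.e. toward the west.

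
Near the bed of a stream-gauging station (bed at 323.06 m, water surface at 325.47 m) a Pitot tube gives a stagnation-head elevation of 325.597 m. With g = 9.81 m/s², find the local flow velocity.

Near the bed, under hydrostatic conditions, the piezometric head (z + ψ) equals the free-surface elevation, 325.47 m.
Velocity head = total − piezometric = 325.597 − 325.47 = 0.127 m.
v = √(2g·h_v) = √(2 × 9.81 × 0.127) = 1.58 m/s.

v ≈ 1.58 m/s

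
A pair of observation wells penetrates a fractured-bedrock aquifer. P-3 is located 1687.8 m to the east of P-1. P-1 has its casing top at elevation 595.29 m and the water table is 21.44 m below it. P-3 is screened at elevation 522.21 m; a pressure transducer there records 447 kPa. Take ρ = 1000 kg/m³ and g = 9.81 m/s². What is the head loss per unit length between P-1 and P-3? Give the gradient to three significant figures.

i ≈ 0.00360 m/m

Total head at P-1: h = 595.29 − 21.44 = 573.85 m.
Pressure head at P-3: ψ = P/(ρg) = 447×1000 / (1000 × 9.81) = 45.57 m.
Total head at P-3: h = z + ψ = 522.21 + 45.57 = 567.78 m.
Head difference: h(P-1) − h(P-3) = 573.85 − 567.78 = 6.07 m.
Hydraulic gradient: i = |Δh| / L = 6.07 / 1687.8 = 0.00360.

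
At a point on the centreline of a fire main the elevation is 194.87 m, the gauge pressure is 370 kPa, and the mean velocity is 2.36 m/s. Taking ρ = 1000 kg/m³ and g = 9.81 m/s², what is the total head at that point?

Pressure head ψ = P/(ρg) = 370×1000 / (1000 × 9.81) = 37.72 m.
Velocity head = v²/(2g) = 2.36² / (2 × 9.81) = 0.284 m.
h = z + ψ + v²/(2g) = 194.87 + 37.72 + 0.284 = 232.87 m.

h ≈ 232.87 m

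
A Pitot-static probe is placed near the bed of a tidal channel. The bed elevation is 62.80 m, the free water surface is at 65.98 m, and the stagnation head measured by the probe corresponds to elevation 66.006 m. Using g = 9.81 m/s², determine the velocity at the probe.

v ≈ 0.714 m/s

Near the bed, under hydrostatic conditions, the piezometric head (z + ψ) equals the free-surface elevation, 65.98 m.
Velocity head = total − piezometric = 66.006 − 65.98 = 0.026 m.
v = √(2g·h_v) = √(2 × 9.81 × 0.026) = 0.714 m/s.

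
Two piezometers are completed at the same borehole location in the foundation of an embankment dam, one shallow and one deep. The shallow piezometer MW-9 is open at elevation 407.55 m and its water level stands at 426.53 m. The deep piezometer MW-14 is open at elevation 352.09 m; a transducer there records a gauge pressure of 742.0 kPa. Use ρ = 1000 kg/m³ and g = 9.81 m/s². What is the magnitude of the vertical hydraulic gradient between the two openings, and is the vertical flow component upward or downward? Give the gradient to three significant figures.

|i_v| ≈ 0.0216; vertical flow is upward

Total head at MW-9: h = 426.53 m (water level in the standpipe).
Pressure head at MW-14: ψ = P/(ρg) = 742.0×1000 / (1000 × 9.81) = 75.64 m.
Total head at MW-14: h = z + ψ = 352.09 + 75.64 = 427.73 m.
Δh = h(MW-9) − h(MW-14) = 426.53 − 427.73 = -1.20 m.
Vertical separation Δz = 407.55 − 352.09 = 55.46 m.
|i_v| = |Δh| / Δz = 1.20 / 55.46 = 0.0216.
Head is higher in the deep piezometer, so vertical flow is upward (discharge condition).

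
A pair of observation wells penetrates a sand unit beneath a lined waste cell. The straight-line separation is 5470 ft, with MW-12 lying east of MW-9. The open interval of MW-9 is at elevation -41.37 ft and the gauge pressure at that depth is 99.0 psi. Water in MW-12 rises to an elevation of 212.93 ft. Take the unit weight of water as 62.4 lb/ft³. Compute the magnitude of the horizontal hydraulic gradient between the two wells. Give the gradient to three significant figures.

i ≈ 0.00472

Pressure head at MW-9: ψ = 144·P/γ = 144 × 99.0 / 62.4 = 228.46 ft.
Total head at MW-9: h = z + ψ = -41.37 + 228.46 = 187.09 ft.
Total head at MW-12: h = 212.93 ft (water level in the piezometer is the total head).
Head difference: h(MW-9) − h(MW-12) = 187.09 − 212.93 = -25.84 ft.
Hydraulic gradient: i = |Δh| / L = 25.84 / 5470 = 0.00472.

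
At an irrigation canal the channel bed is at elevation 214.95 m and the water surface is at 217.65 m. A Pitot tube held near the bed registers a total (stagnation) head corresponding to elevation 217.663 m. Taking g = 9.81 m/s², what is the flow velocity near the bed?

v ≈ 0.505 m/s

Near the bed, under hydrostatic conditions, the piezometric head (z + ψ) equals the free-surface elevation, 217.65 m.
Velocity head = total − piezometric = 217.663 − 217.65 = 0.013 m.
v = √(2g·h_v) = √(2 × 9.81 × 0.013) = 0.505 m/s.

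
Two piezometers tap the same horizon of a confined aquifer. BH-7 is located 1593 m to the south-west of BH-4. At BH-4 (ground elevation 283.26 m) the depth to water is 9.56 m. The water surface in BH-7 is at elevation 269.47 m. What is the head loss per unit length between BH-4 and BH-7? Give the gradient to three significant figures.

Total head at BH-4: h = 283.26 − 9.56 = 273.70 m.
Total head at BH-7: h = 269.47 m (water level in the piezometer is the total head).
Head difference: h(BH-4) − h(BH-7) = 273.70 − 269.47 = 4.23 m.
Hydraulic gradient: i = |Δh| / L = 4.23 / 1593 = 0.00266.

i ≈ 0.00266 m/m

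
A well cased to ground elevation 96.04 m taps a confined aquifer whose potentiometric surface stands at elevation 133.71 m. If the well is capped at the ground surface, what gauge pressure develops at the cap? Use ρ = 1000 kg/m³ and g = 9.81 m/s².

Head above the cap: Δh = 133.71 − 96.04 = 37.67 m.
P = ρgΔh = 1000 × 9.81 × 37.67 = 369543 Pa ≈ 370 kPa.

P ≈ 370 kPa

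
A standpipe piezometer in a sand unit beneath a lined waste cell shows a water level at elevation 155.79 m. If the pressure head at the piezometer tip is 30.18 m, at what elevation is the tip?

z = h − ψ = 155.79 − 30.18 = 125.61 m.

z ≈ 125.61 m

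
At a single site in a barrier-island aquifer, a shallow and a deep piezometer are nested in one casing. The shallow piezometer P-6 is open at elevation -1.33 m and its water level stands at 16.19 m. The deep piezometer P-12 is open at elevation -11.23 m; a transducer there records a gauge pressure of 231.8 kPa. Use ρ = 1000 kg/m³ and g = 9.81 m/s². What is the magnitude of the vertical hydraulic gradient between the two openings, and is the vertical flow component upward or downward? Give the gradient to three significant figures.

|i_v| ≈ 0.383; vertical flow is downward

Total head at P-6: h = 16.19 m (water level in the standpipe).
Pressure head at P-12: ψ = P/(ρg) = 231.8×1000 / (1000 × 9.81) = 23.63 m.
Total head at P-12: h = z + ψ = -11.23 + 23.63 = 12.40 m.
Δh = h(P-6) − h(P-12) = 16.19 − 12.40 = 3.79 m.
Vertical separation Δz = -1.33 − (-11.23) = 9.90 m.
|i_v| = |Δh| / Δz = 3.79 / 9.90 = 0.383.
Head is higher in the shallow piezometer, so vertical flow is downward (recharge condition).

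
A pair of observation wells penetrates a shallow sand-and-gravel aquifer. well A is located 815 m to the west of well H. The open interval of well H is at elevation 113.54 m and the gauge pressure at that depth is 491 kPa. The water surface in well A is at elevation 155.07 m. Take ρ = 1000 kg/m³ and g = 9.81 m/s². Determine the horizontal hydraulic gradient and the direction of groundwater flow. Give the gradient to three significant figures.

Pressure head at well H: ψ = P/(ρg) = 491×1000 / (1000 × 9.81) = 50.05 m.
Total head at well H: h = z + ψ = 113.54 + 50.05 = 163.59 m.
Total head at well A: h = 155.07 m (water level in the piezometer is the total head).
Head difference: h(well H) − h(well A) = 163.59 − 155.07 = 8.52 m.
Hydraulic gradient: i = |Δh| / L = 8.52 / 815 = 0.0105.
Flow is from higher to lower head: from well H toward well A, i.e. toward the west.

i ≈ 0.0105; groundwater flows toward the west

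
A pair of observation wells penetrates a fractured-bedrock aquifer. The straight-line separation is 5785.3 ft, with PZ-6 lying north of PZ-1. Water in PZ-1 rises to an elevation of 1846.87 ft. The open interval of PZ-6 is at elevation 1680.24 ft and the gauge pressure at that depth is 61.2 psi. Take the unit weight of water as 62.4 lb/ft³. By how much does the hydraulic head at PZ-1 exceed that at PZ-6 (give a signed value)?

Total head at PZ-1: h = 1846.87 ft (water level in the piezometer is the total head).
Pressure head at PZ-6: ψ = 144·P/γ = 144 × 61.2 / 62.4 = 141.23 ft.
Total head at PZ-6: h = z + ψ = 1680.24 + 141.23 = 1821.47 ft.
Head difference: h(PZ-1) − h(PZ-6) = 1846.87 − 1821.47 = 25.40 ft.

Δh ≈ 25.40 ft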